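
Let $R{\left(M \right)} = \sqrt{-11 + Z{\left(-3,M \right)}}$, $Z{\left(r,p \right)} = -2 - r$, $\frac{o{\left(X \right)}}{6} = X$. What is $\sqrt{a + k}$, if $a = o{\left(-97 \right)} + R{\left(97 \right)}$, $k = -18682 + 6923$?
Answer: $\sqrt{-12341 + i \sqrt{10}} \approx 0.014 + 111.09 i$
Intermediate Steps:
$o{\left(X \right)} = 6 X$
$R{\left(M \right)} = i \sqrt{10}$ ($R{\left(M \right)} = \sqrt{-11 - -1} = \sqrt{-11 + \left(-2 + 3\right)} = \sqrt{-11 + 1} = \sqrt{-10} = i \sqrt{10}$)
$k = -11759$
$a = -582 + i \sqrt{10}$ ($a = 6 \left(-97\right) + i \sqrt{10} = -582 + i \sqrt{10} \approx -582.0 + 3.1623 i$)
$\sqrt{a + k} = \sqrt{\left(-582 + i \sqrt{10}\right) - 11759} = \sqrt{-12341 + i \sqrt{10}}$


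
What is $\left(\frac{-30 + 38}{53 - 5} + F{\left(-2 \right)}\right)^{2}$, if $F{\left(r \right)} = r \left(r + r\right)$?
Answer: $\frac{2401}{36} \approx 66.694$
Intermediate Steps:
$F{\left(r \right)} = 2 r^{2}$ ($F{\left(r \right)} = r 2 r = 2 r^{2}$)
$\left(\frac{-30 + 38}{53 - 5} + F{\left(-2 \right)}\right)^{2} = \left(\frac{-30 + 38}{53 - 5} + 2 \left(-2\right)^{2}\right)^{2} = \left(\frac{8}{48} + 2 \cdot 4\right)^{2} = \left(8 \cdot \frac{1}{48} + 8\right)^{2} = \left(\frac{1}{6} + 8\right)^{2} = \left(\frac{49}{6}\right)^{2} = \frac{2401}{36}$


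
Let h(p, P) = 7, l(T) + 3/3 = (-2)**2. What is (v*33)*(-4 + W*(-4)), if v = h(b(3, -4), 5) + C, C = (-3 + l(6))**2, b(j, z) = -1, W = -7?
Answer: 5544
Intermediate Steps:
l(T) = 3 (l(T) = -1 + (-2)**2 = -1 + 4 = 3)
C = 0 (C = (-3 + 3)**2 = 0**2 = 0)
v = 7 (v = 7 + 0 = 7)
(v*33)*(-4 + W*(-4)) = (7*33)*(-4 - 7*(-4)) = 231*(-4 + 28) = 231*24 = 5544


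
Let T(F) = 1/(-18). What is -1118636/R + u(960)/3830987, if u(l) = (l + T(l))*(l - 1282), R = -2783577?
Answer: 10275211339775/31991541901497 ≈ 0.32119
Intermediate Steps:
T(F) = -1/18
u(l) = (-1282 + l)*(-1/18 + l) (u(l) = (l - 1/18)*(l - 1282) = (-1/18 + l)*(-1282 + l) = (-1282 + l)*(-1/18 + l))
-1118636/R + u(960)/3830987 = -1118636/(-2783577) + (641/9 + 960² - 23077/18*960)/3830987 = -1118636*(-1/2783577) + (641/9 + 921600 - 3692320/3)*(1/3830987) = 1118636/2783577 - 2781919/9*1/3830987 = 1118636/2783577 - 2781919/34478883 = 10275211339775/31991541901497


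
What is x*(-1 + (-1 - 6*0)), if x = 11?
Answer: -22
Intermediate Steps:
x*(-1 + (-1 - 6*0)) = 11*(-1 + (-1 - 6*0)) = 11*(-1 + (-1 + 0)) = 11*(-1 - 1) = 11*(-2) = -22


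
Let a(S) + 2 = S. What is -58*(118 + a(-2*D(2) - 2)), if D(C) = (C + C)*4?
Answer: -4756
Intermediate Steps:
D(C) = 8*C (D(C) = (2*C)*4 = 8*C)
a(S) = -2 + S
-58*(118 + a(-2*D(2) - 2)) = -58*(118 + (-2 + (-16*2 - 2))) = -58*(118 + (-2 + (-2*16 - 2))) = -58*(118 + (-2 + (-32 - 2))) = -58*(118 + (-2 - 34)) = -58*(118 - 36) = -58*82 = -4756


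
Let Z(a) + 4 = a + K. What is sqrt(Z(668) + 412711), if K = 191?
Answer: sqrt(413566) ≈ 643.09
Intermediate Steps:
Z(a) = 187 + a (Z(a) = -4 + (a + 191) = -4 + (191 + a) = 187 + a)
sqrt(Z(668) + 412711) = sqrt((187 + 668) + 412711) = sqrt(855 + 412711) = sqrt(413566)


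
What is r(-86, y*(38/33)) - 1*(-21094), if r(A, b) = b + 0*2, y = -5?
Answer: 695912/33 ≈ 21088.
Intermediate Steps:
r(A, b) = b (r(A, b) = b + 0 = b)
r(-86, y*(38/33)) - 1*(-21094) = -190/33 - 1*(-21094) = -190/33 + 21094 = 695912/33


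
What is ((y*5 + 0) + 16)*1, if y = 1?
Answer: 21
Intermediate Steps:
((y*5 + 0) + 16)*1 = ((1*5 + 0) + 16)*1 = ((5 + 0) + 16)*1 = (5 + 16)*1 = 21*1 = 21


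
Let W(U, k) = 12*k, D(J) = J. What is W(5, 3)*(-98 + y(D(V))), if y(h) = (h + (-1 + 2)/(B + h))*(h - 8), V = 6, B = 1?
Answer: -27792/7 ≈ -3970.3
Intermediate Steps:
y(h) = (-8 + h)*(h + 1/(1 + h)) (y(h) = (h + (-1 + 2)/(1 + h))*(h - 8) = (h + 1/(1 + h))*(-8 + h) = (-8 + h)*(h + 1/(1 + h)))
W(5, 3)*(-98 + y(D(V))) = (12*3)*(-98 + (-8 + 6³ - 7*6 - 7*6²)/(1 + 6)) = 36*(-98 + (-8 + 216 - 42 - 7*36)/7) = 36*(-98 + (-8 + 216 - 42 - 252)/7) = 36*(-98 + (⅐)*(-86)) = 36*(-98 - 86/7) = 36*(-772/7) = -27792/7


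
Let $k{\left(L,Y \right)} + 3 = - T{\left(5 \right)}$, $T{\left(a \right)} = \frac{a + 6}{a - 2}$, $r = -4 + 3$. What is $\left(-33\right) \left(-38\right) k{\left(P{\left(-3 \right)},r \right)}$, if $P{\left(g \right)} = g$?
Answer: $-8360$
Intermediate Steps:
$r = -1$
$T{\left(a \right)} = \frac{6 + a}{-2 + a}$ ($T{\left(a \right)} = \frac{6 + a}{a - 2} = \frac{6 + a}{-2 + a}$)
$k{\left(L,Y \right)} = - \frac{20}{3}$ ($k{\left(L,Y \right)} = -3 - \frac{6 + 5}{-2 + 5} = -3 - \frac{1}{3} \cdot 11 = -3 - \frac{11}{3} = - \frac{20}{3}$)
$\left(-33\right) \left(-38\right) k{\left(P{\left(-3 \right)},r \right)} = \left(-33\right) \left(-38\right) \left(- \frac{20}{3}\right) = 1254 \left(- \frac{20}{3}\right) = -8360$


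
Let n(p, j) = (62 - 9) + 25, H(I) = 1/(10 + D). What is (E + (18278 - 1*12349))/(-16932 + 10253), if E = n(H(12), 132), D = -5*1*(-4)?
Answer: -6007/6679 ≈ -0.89939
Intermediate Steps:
D = 20 (D = -5*(-4) = 20)
H(I) = 1/30 (H(I) = 1/(10 + 20) = 1/30)
n(p, j) = 78 (n(p, j) = 53 + 25 = 78)
E = 78
(E + (18278 - 1*12349))/(-16932 + 10253) = (78 + (18278 - 1*12349))/(-16932 + 10253) = (78 + (18278 - 12349))/(-6679) = (78 + 5929)*(-1/6679) = 6007*(-1/6679) = -6007/6679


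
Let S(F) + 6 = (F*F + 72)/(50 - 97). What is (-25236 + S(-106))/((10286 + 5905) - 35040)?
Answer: 1197682/885903 ≈ 1.3519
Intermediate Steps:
S(F) = -354/47 - F²/47 (S(F) = -6 + (F*F + 72)/(50 - 97) = -6 + (F² + 72)/(-47) = -6 + (72 + F²)*(-1/47) = -6 + (-72/47 - F²/47) = -354/47 - F²/47)
(-25236 + S(-106))/((10286 + 5905) - 35040) = (-25236 + (-354/47 - 1/47*(-106)²))/((10286 + 5905) - 35040) = (-25236 + (-354/47 - 1/47*11236))/(16191 - 35040) = (-25236 + (-354/47 - 11236/47))/(-18849) = (-25236 - 11590/47)*(-1/18849) = -1197682/47*(-1/18849) = 1197682/885903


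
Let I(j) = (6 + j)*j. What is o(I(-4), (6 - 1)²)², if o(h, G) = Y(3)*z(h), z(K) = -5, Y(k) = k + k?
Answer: 900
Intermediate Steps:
Y(k) = 2*k
I(j) = j*(6 + j)
o(h, G) = -30 (o(h, G) = (2*3)*(-5) = 6*(-5) = -30)
o(I(-4), (6 - 1)²)² = (-30)² = 900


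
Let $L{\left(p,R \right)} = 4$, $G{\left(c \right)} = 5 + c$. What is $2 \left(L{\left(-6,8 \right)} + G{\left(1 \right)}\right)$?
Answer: $20$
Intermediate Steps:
$2 \left(L{\left(-6,8 \right)} + G{\left(1 \right)}\right) = 2 \left(4 + \left(5 + 1\right)\right) = 2 \left(4 + 6\right) = 2 \cdot 10 = 20$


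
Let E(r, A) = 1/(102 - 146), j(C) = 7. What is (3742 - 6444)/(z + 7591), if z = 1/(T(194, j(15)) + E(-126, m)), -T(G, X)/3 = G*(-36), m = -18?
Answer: -2490938674/6998044261 ≈ -0.35595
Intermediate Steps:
T(G, X) = 108*G (T(G, X) = -3*G*(-36) = -(-108)*G = 108*G)
E(r, A) = -1/44 (E(r, A) = 1/(-44) = -1/44)
z = 44/921887 (z = 1/(108*194 - 1/44) = 1/(20952 - 1/44) = 1/(921887/44) = 44/921887 ≈ 4.7728e-5)
(3742 - 6444)/(z + 7591) = (3742 - 6444)/(44/921887 + 7591) = -2702/6998044261/921887 = -2702*921887/6998044261 = -2490938674/6998044261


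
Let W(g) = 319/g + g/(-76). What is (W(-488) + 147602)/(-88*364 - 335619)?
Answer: -1368619219/3408860072 ≈ -0.40149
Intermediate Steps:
W(g) = 319/g - g/76 (W(g) = 319/g + g*(-1/76) = 319/g - g/76)
(W(-488) + 147602)/(-88*364 - 335619) = ((319/(-488) - 1/76*(-488)) + 147602)/(-88*364 - 335619) = ((319*(-1/488) + 122/19) + 147602)/(-32032 - 335619) = ((-319/488 + 122/19) + 147602)/(-367651) = (53475/9272 + 147602)*(-1/367651) = (1368619219/9272)*(-1/367651) = -1368619219/3408860072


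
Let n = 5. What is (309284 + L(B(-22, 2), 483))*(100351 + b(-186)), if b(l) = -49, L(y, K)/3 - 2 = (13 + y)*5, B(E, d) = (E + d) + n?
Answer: 31019396520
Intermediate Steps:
B(E, d) = 5 + E + d (B(E, d) = (E + d) + 5 = 5 + E + d)
L(y, K) = 201 + 15*y (L(y, K) = 6 + 3*((13 + y)*5) = 6 + 3*(65 + 5*y) = 6 + (195 + 15*y) = 201 + 15*y)
(309284 + L(B(-22, 2), 483))*(100351 + b(-186)) = (309284 + (201 + 15*(5 - 22 + 2)))*(100351 - 49) = (309284 + (201 + 15*(-15)))*100302 = (309284 + (201 - 225))*100302 = (309284 - 24)*100302 = 309260*100302 = 31019396520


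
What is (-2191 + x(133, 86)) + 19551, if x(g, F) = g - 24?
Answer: 17469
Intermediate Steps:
x(g, F) = -24 + g
(-2191 + x(133, 86)) + 19551 = (-2191 + (-24 + 133)) + 19551 = (-2191 + 109) + 19551 = -2082 + 19551 = 17469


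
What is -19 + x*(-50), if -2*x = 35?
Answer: 856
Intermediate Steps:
x = -35/2 (x = -1/2*35 = -35/2 ≈ -17.500)
-19 + x*(-50) = -19 - 35/2*(-50) = -19 + 875 = 856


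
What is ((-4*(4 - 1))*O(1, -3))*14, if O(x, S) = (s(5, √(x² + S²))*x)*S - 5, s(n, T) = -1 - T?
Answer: 336 - 504*√10 ≈ -1257.8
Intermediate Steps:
O(x, S) = -5 + S*x*(-1 - √(S² + x²)) (O(x, S) = ((-1 - √(x² + S²))*x)*S - 5 = ((-1 - √(S² + x²))*x)*S - 5 = (x*(-1 - √(S² + x²)))*S - 5 = S*x*(-1 - √(S² + x²)) - 5 = -5 + S*x*(-1 - √(S² + x²)))
((-4*(4 - 1))*O(1, -3))*14 = ((-4*(4 - 1))*(-5 - 1*(-3)*1*(1 + √((-3)² + 1²))))*14 = ((-4*3)*(-5 - 1*(-3)*1*(1 + √(9 + 1))))*14 = -12*(-5 - 1*(-3)*1*(1 + √10))*14 = -12*(-5 + (3 + 3*√10))*14 = -12*(-2 + 3*√10)*14 = (24 - 36*√10)*14 = 336 - 504*√10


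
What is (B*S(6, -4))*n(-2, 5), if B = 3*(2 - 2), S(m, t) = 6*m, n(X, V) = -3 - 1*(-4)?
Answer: 0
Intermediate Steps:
n(X, V) = 1 (n(X, V) = -3 + 4 = 1)
B = 0 (B = 3*0 = 0)
(B*S(6, -4))*n(-2, 5) = (0*(6*6))*1 = (0*36)*1 = 0*1 = 0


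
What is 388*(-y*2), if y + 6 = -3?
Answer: 6984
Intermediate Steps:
y = -9 (y = -6 - 3 = -9)
388*(-y*2) = 388*(-1*(-9)*2) = 388*(9*2) = 388*18 = 6984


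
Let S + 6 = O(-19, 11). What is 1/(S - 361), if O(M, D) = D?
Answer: -1/356 ≈ -0.0028090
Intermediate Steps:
S = 5 (S = -6 + 11 = 5)
1/(S - 361) = 1/(5 - 361) = 1/(-356) = -1/356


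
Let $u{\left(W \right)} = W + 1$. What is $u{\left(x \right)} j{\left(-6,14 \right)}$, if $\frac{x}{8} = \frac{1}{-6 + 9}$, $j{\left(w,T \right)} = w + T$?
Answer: $\frac{88}{3} \approx 29.333$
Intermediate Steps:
$j{\left(w,T \right)} = T + w$
$x = \frac{8}{3}$ ($x = \frac{8}{-6 + 9} = \frac{8}{3} \approx 2.6667$)
$u{\left(W \right)} = 1 + W$
$u{\left(x \right)} j{\left(-6,14 \right)} = \left(1 + \frac{8}{3}\right) \left(14 - 6\right) = \frac{11}{3} \cdot 8 = \frac{88}{3}$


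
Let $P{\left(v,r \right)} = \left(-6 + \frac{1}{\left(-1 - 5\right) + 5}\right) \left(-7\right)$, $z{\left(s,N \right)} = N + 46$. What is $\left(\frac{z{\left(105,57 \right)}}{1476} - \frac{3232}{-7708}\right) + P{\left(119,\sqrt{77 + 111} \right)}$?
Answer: $\frac{3433157}{69372} \approx 49.489$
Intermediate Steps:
$z{\left(s,N \right)} = 46 + N$
$P{\left(v,r \right)} = 49$ ($P{\left(v,r \right)} = \left(-6 + \frac{1}{-6 + 5}\right) \left(-7\right) = \left(-6 + \frac{1}{-1}\right) \left(-7\right) = \left(-6 - 1\right) \left(-7\right) = \left(-7\right) \left(-7\right) = 49$)
$\left(\frac{z{\left(105,57 \right)}}{1476} - \frac{3232}{-7708}\right) + P{\left(119,\sqrt{77 + 111} \right)} = \left(\frac{46 + 57}{1476} - \frac{3232}{-7708}\right) + 49 = \left(103 \cdot \frac{1}{1476} - - \frac{808}{1927}\right) + 49 = \left(\frac{103}{1476} + \frac{808}{1927}\right) + 49 = \frac{33929}{69372} + 49 = \frac{3433157}{69372}$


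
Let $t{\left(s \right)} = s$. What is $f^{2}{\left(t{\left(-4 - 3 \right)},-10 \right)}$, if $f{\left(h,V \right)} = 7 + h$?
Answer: $0$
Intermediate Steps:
$f^{2}{\left(t{\left(-4 - 3 \right)},-10 \right)} = \left(7 - 7\right)^{2} = 0^{2} = 0$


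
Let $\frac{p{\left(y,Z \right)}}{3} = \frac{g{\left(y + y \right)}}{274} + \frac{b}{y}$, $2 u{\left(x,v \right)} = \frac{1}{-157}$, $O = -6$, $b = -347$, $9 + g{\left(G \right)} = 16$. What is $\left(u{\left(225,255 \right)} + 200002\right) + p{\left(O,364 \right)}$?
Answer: $\frac{8611152819}{43018} \approx 2.0018 \cdot 10^{5}$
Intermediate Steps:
$g{\left(G \right)} = 7$ ($g{\left(G \right)} = -9 + 16 = 7$)
$u{\left(x,v \right)} = - \frac{1}{314}$ ($u{\left(x,v \right)} = \frac{1}{2 \left(-157\right)} = \frac{1}{2} \left(- \frac{1}{157}\right) = - \frac{1}{314}$)
$p{\left(y,Z \right)} = \frac{21}{274} - \frac{1041}{y}$ ($p{\left(y,Z \right)} = 3 \left(\frac{7}{274} - \frac{347}{y}\right) = \frac{21}{274} - \frac{1041}{y}$)
$\left(u{\left(225,255 \right)} + 200002\right) + p{\left(O,364 \right)} = \left(- \frac{1}{314} + 200002\right) - \left(- \frac{21}{274} + \frac{1041}{-6}\right) = \frac{62800627}{314} + \left(\frac{21}{274} - - \frac{347}{2}\right) = \frac{62800627}{314} + \left(\frac{21}{274} + \frac{347}{2}\right) = \frac{62800627}{314} + \frac{23780}{137} = \frac{8611152819}{43018}$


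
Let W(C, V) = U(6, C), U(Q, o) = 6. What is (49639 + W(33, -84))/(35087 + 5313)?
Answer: 9929/8080 ≈ 1.2288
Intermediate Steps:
W(C, V) = 6
(49639 + W(33, -84))/(35087 + 5313) = (49639 + 6)/(35087 + 5313) = 49645/40400 = 49645*(1/40400) = 9929/8080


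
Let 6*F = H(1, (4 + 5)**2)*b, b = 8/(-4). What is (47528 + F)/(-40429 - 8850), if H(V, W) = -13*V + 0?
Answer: -142597/147837 ≈ -0.96456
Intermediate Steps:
H(V, W) = -13*V
b = -2 (b = 8*(-1/4) = -2)
F = 13/3 (F = (-13*1*(-2))/6 = (-13*(-2))/6 = (1/6)*26 = 13/3 ≈ 4.3333)
(47528 + F)/(-40429 - 8850) = (47528 + 13/3)/(-40429 - 8850) = (142597/3)/(-49279) = (142597/3)*(-1/49279) = -142597/147837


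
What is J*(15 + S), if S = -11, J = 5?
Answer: 20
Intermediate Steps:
J*(15 + S) = 5*(15 - 11) = 5*4 = 20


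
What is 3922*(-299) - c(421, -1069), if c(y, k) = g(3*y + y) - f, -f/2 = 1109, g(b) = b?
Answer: -1176580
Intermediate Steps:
f = -2218 (f = -2*1109 = -2218)
c(y, k) = 2218 + 4*y (c(y, k) = (3*y + y) - 1*(-2218) = 4*y + 2218 = 2218 + 4*y)
3922*(-299) - c(421, -1069) = 3922*(-299) - (2218 + 4*421) = -1172678 - (2218 + 1684) = -1172678 - 1*3902 = -1172678 - 3902 = -1176580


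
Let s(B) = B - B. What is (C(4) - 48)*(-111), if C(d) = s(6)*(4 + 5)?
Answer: 5328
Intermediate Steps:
s(B) = 0
C(d) = 0 (C(d) = 0*(4 + 5) = 0*9 = 0)
(C(4) - 48)*(-111) = (0 - 48)*(-111) = -48*(-111) = 5328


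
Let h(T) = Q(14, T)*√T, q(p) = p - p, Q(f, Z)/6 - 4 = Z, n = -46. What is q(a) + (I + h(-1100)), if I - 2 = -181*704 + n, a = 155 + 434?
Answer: -127468 - 65760*I*√11 ≈ -1.2747e+5 - 2.181e+5*I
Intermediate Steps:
Q(f, Z) = 24 + 6*Z
a = 589
q(p) = 0
h(T) = √T*(24 + 6*T) (h(T) = (24 + 6*T)*√T = √T*(24 + 6*T))
I = -127468 (I = 2 + (-181*704 - 46) = 2 + (-127424 - 46) = 2 - 127470 = -127468)
q(a) + (I + h(-1100)) = 0 + (-127468 + 6*√(-1100)*(4 - 1100)) = 0 + (-127468 + 6*(10*I*√11)*(-1096)) = 0 + (-127468 - 65760*I*√11) = -127468 - 65760*I*√11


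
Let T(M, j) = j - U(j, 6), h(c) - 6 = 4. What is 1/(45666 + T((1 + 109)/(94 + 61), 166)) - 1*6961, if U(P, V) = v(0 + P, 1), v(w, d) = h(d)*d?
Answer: -318966941/45822 ≈ -6961.0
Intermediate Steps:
h(c) = 10 (h(c) = 6 + 4 = 10)
v(w, d) = 10*d
U(P, V) = 10 (U(P, V) = 10*1 = 10)
T(M, j) = -10 + j (T(M, j) = j - 1*10 = j - 10 = -10 + j)
1/(45666 + T((1 + 109)/(94 + 61), 166)) - 1*6961 = 1/(45666 + (-10 + 166)) - 1*6961 = 1/(45666 + 156) - 6961 = 1/45822 - 6961 = -318966941/45822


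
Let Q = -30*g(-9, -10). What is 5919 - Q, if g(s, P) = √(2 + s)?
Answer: 5919 + 30*I*√7 ≈ 5919.0 + 79.373*I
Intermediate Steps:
Q = -30*I*√7 (Q = -30*√(2 - 9) = -30*I*√7 ≈ -79.373*I)
5919 - Q = 5919 - (-30)*I*√7 = 5919 + 30*I*√7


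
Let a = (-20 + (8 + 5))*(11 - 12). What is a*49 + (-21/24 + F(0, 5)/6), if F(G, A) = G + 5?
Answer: 8231/24 ≈ 342.96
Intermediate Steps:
F(G, A) = 5 + G
a = 7 (a = (-20 + 13)*(-1) = -7*(-1) = 7)
a*49 + (-21/24 + F(0, 5)/6) = 7*49 + (-21/24 + (5 + 0)/6) = 343 + (-21*1/24 + 5*(1/6)) = 343 + (-7/8 + 5/6) = 343 - 1/24 = 8231/24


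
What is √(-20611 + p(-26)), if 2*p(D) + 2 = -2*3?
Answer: I*√20615 ≈ 143.58*I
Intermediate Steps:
p(D) = -4 (p(D) = -1 + (-2*3)/2 = -1 + (½)*(-6) = -1 - 3 = -4)
√(-20611 + p(-26)) = √(-20611 - 4) = √(-20615) = I*√20615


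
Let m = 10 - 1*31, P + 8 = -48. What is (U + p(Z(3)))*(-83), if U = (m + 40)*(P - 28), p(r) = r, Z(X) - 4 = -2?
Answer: 132302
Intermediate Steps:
P = -56 (P = -8 - 48 = -56)
Z(X) = 2 (Z(X) = 4 - 2 = 2)
m = -21 (m = 10 - 31 = -21)
U = -1596 (U = (-21 + 40)*(-56 - 28) = 19*(-84) = -1596)
(U + p(Z(3)))*(-83) = (-1596 + 2)*(-83) = -1594*(-83) = 132302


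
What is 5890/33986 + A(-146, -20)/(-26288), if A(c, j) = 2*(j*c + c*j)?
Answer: -7566255/27919499 ≈ -0.27100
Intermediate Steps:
A(c, j) = 4*c*j (A(c, j) = 2*(c*j + c*j) = 2*(2*c*j) = 4*c*j)
5890/33986 + A(-146, -20)/(-26288) = 5890/33986 + (4*(-146)*(-20))/(-26288) = 5890*(1/33986) + 11680*(-1/26288) = 2945/16993 - 730/1643 = -7566255/27919499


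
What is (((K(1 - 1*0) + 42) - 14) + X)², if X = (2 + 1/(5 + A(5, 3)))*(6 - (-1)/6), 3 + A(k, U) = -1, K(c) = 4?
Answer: 10201/4 ≈ 2550.3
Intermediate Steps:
A(k, U) = -4 (A(k, U) = -3 - 1 = -4)
X = 37/2 (X = (2 + 1/(5 - 4))*(6 - (-1)/6) = (2 + 1/1)*(6 - (-1)/6) = (2 + 1)*(6 - 1*(-⅙)) = 3*(6 + ⅙) = 3*(37/6) = 37/2 ≈ 18.500)
(((K(1 - 1*0) + 42) - 14) + X)² = (((4 + 42) - 14) + 37/2)² = ((46 - 14) + 37/2)² = (32 + 37/2)² = (101/2)² = 10201/4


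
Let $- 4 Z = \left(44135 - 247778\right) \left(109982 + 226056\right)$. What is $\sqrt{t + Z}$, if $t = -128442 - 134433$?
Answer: $\frac{\sqrt{68430734934}}{2} \approx 1.308 \cdot 10^{5}$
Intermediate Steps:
$t = -262875$ ($t = -128442 - 134433 = -262875$)
$Z = \frac{34215893217}{2}$ ($Z = - \frac{\left(44135 - 247778\right) \left(109982 + 226056\right)}{4} = - \frac{\left(-203643\right) 336038}{4} = \left(- \frac{1}{4}\right) \left(-68431786434\right) = \frac{34215893217}{2} \approx 1.7108 \cdot 10^{10}$)
$\sqrt{t + Z} = \sqrt{-262875 + \frac{34215893217}{2}} = \sqrt{\frac{34215367467}{2}} = \frac{\sqrt{68430734934}}{2}$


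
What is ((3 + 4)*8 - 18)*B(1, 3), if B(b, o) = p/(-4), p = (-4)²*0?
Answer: 0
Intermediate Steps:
p = 0 (p = 16*0 = 0)
B(b, o) = 0 (B(b, o) = 0/(-4) = 0*(-¼) = 0)
((3 + 4)*8 - 18)*B(1, 3) = ((3 + 4)*8 - 18)*0 = (7*8 - 18)*0 = (56 - 18)*0 = 38*0 = 0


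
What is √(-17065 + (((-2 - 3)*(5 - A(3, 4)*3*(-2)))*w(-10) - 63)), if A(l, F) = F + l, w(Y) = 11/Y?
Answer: I*√67478/2 ≈ 129.88*I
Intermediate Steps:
√(-17065 + (((-2 - 3)*(5 - A(3, 4)*3*(-2)))*w(-10) - 63)) = √(-17065 + (((-2 - 3)*(5 - (4 + 3)*3*(-2)))*(11/(-10)) - 63)) = √(-17065 + ((-5*(5 - 7*3*(-2)))*(11*(-⅒)) - 63)) = √(-17065 + (-5*(5 - 21*(-2))*(-11/10) - 63)) = √(-17065 + (-5*(5 - 1*(-42))*(-11/10) - 63)) = √(-17065 + (-5*(5 + 42)*(-11/10) - 63)) = √(-17065 + (-5*47*(-11/10) - 63)) = √(-17065 + (-235*(-11/10) - 63)) = √(-17065 + (517/2 - 63)) = √(-17065 + 391/2) = √(-33739/2) = I*√67478/2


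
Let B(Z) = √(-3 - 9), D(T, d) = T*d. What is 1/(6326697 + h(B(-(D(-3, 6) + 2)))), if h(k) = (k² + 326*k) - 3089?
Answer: 1580899/9996966911632 - 163*I*√3/9996966911632 ≈ 1.5814e-7 - 2.8241e-11*I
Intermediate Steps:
B(Z) = 2*I*√3 (B(Z) = √(-12) = 2*I*√3)
h(k) = -3089 + k² + 326*k
1/(6326697 + h(B(-(D(-3, 6) + 2)))) = 1/(6326697 + (-3089 + (2*I*√3)² + 326*(2*I*√3))) = 1/(6326697 + (-3089 - 12 + 652*I*√3)) = 1/(6326697 + (-3101 + 652*I*√3)) = 1/(6323596 + 652*I*√3)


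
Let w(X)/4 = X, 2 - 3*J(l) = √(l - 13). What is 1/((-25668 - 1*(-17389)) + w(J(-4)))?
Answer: -24829/205493171 + 4*I*√17/205493171 ≈ -0.00012083 + 8.0258e-8*I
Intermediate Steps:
J(l) = ⅔ - √(-13 + l)/3 (J(l) = ⅔ - √(l - 13)/3 = ⅔ - √(-13 + l)/3)
w(X) = 4*X
1/((-25668 - 1*(-17389)) + w(J(-4))) = 1/((-25668 - 1*(-17389)) + 4*(⅔ - √(-13 - 4)/3)) = 1/((-25668 + 17389) + 4*(⅔ - I*√17/3)) = 1/(-8279 + 4*(⅔ - I*√17/3)) = 1/(-8279 + (8/3 - 4*I*√17/3)) = 1/(-24829/3 - 4*I*√17/3)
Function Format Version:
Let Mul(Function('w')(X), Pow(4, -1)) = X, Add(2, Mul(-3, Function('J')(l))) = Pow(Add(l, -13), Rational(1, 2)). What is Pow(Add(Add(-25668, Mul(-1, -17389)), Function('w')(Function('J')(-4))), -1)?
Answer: Add(Rational(-24829, 205493171), Mul(Rational(4, 205493171), I, Pow(17, Rational(1, 2)))) ≈ Add(-0.00012083, Mul(8.0258e-8, I))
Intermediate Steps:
Function('J')(l) = Add(Rational(2, 3), Mul(Rational(-1, 3), Pow(Add(-13, l), Rational(1, 2)))) (Function('J')(l) = Add(Rational(2, 3), Mul(Rational(-1, 3), Pow(Add(l, -13), Rational(1, 2)))) = Add(Rational(2, 3), Mul(Rational(-1, 3), Pow(Add(-13, l), Rational(1, 2)))))
Function('w')(X) = Mul(4, X)
Pow(Add(Add(-25668, Mul(-1, -17389)), Function('w')(Function('J')(-4))), -1) = Pow(Add(Add(-25668, Mul(-1, -17389)), Mul(4, Add(Rational(2, 3), Mul(Rational(-1, 3), Pow(Add(-13, -4), Rational(1, 2)))))), -1) = Pow(Add(Add(-25668, 17389), Mul(4, Add(Rational(2, 3), Mul(Rational(-1, 3), Pow(-17, Rational(1, 2)))))), -1) = Pow(Add(-8279, Mul(4, Add(Rational(2, 3), Mul(Rational(-1, 3), Mul(I, Pow(17, Rational(1, 2))))))), -1) = Pow(Add(-8279, Mul(4, Add(Rational(2, 3), Mul(Rational(-1, 3), I, Pow(17, Rational(1, 2)))))), -1) = Pow(Add(-8279, Add(Rational(8, 3), Mul(Rational(-4, 3), I, Pow(17, Rational(1, 2))))), -1) = Pow(Add(Rational(-24829, 3), Mul(Rational(-4, 3), I, Pow(17, Rational(1, 2)))), -1)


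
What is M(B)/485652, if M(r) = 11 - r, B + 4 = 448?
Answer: -433/485652 ≈ -0.00089158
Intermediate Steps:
B = 444 (B = -4 + 448 = 444)
M(B)/485652 = (11 - 1*444)/485652 = (11 - 444)*(1/485652) = -433*1/485652 = -433/485652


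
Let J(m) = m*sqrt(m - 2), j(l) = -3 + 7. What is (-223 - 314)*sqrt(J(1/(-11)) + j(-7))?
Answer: -537*sqrt(484 - I*sqrt(253))/11 ≈ -1074.1 + 17.645*I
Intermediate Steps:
j(l) = 4
J(m) = m*sqrt(-2 + m)
(-223 - 314)*sqrt(J(1/(-11)) + j(-7)) = (-223 - 314)*sqrt(sqrt(-2 + 1/(-11))/(-11) + 4) = -537*sqrt(-sqrt(-2 - 1/11)/11 + 4) = -537*sqrt(-I*sqrt(253)/121 + 4) = -537*sqrt(4 - I*sqrt(253)/121)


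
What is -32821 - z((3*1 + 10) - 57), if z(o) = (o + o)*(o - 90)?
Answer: -44613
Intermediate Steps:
z(o) = 2*o*(-90 + o) (z(o) = (2*o)*(-90 + o) = 2*o*(-90 + o))
-32821 - z((3*1 + 10) - 57) = -32821 - 2*((3*1 + 10) - 57)*(-90 + ((3*1 + 10) - 57)) = -32821 - 2*((3 + 10) - 57)*(-90 + ((3 + 10) - 57)) = -32821 - 2*(13 - 57)*(-90 + (13 - 57)) = -32821 - 2*(-44)*(-90 - 44) = -32821 - 2*(-44)*(-134) = -32821 - 1*11792 = -32821 - 11792 = -44613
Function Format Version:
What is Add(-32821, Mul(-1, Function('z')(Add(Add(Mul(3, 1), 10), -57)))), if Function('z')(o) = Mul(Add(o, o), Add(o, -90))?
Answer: -44613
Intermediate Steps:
Function('z')(o) = Mul(2, o, Add(-90, o)) (Function('z')(o) = Mul(Mul(2, o), Add(-90, o)) = Mul(2, o, Add(-90, o)))
Add(-32821, Mul(-1, Function('z')(Add(Add(Mul(3, 1), 10), -57)))) = Add(-32821, Mul(-1, Mul(2, Add(Add(Mul(3, 1), 10), -57), Add(-90, Add(Add(Mul(3, 1), 10), -57))))) = Add(-32821, Mul(-1, Mul(2, Add(Add(3, 10), -57), Add(-90, Add(Add(3, 10), -57))))) = Add(-32821, Mul(-1, Mul(2, Add(13, -57), Add(-90, Add(13, -57))))) = Add(-32821, Mul(-1, Mul(2, -44, Add(-90, -44)))) = Add(-32821, Mul(-1, Mul(2, -44, -134))) = Add(-32821, Mul(-1, 11792)) = Add(-32821, -11792) = -44613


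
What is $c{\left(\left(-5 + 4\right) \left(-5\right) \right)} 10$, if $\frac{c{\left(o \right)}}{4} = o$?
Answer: $200$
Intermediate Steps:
$c{\left(o \right)} = 4 o$
$c{\left(\left(-5 + 4\right) \left(-5\right) \right)} 10 = 4 \left(-5 + 4\right) \left(-5\right) 10 = 4 \left(\left(-1\right) \left(-5\right)\right) 10 = 4 \cdot 5 \cdot 10 = 20 \cdot 10 = 200$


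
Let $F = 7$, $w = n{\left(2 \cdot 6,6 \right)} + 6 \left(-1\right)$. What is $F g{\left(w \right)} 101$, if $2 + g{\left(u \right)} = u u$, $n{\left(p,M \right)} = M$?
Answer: $-1414$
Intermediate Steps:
$w = 0$ ($w = 6 + 6 \left(-1\right) = 6 - 6 = 0$)
$g{\left(u \right)} = -2 + u^{2}$ ($g{\left(u \right)} = -2 + u u = -2 + u^{2}$)
$F g{\left(w \right)} 101 = 7 \left(-2 + 0^{2}\right) 101 = 7 \left(-2 + 0\right) 101 = 7 \left(-2\right) 101 = \left(-14\right) 101 = -1414$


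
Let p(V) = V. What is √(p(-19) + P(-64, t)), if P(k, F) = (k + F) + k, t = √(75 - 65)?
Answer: √(-147 + √10) ≈ 11.993*I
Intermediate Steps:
t = √10 ≈ 3.1623
P(k, F) = F + 2*k (P(k, F) = (F + k) + k = F + 2*k)
√(p(-19) + P(-64, t)) = √(-19 + (√10 + 2*(-64))) = √(-19 + (√10 - 128)) = √(-19 + (-128 + √10)) = √(-147 + √10)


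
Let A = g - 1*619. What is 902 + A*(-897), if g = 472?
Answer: 132761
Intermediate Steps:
A = -147 (A = 472 - 1*619 = 472 - 619 = -147)
902 + A*(-897) = 902 - 147*(-897) = 902 + 131859 = 132761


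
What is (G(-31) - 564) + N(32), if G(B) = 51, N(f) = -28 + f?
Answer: -509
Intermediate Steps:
(G(-31) - 564) + N(32) = (51 - 564) + (-28 + 32) = -513 + 4 = -509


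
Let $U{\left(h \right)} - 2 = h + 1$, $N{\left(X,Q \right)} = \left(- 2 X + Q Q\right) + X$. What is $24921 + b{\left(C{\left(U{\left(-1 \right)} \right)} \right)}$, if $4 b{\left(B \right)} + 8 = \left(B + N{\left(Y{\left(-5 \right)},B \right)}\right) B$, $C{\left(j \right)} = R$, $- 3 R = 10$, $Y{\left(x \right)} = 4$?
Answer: $\frac{672728}{27} \approx 24916.0$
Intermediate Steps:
$N{\left(X,Q \right)} = Q^{2} - X$ ($N{\left(X,Q \right)} = \left(- 2 X + Q^{2}\right) + X = \left(Q^{2} - 2 X\right) + X = Q^{2} - X$)
$R = - \frac{10}{3}$ ($R = \left(- \frac{1}{3}\right) 10 = - \frac{10}{3} \approx -3.3333$)
$U{\left(h \right)} = 3 + h$ ($U{\left(h \right)} = 2 + \left(h + 1\right) = 2 + \left(1 + h\right) = 3 + h$)
$C{\left(j \right)} = - \frac{10}{3}$
$b{\left(B \right)} = -2 + \frac{B \left(-4 + B + B^{2}\right)}{4}$ ($b{\left(B \right)} = -2 + \frac{\left(B + \left(B^{2} - 4\right)\right) B}{4} = -2 + \frac{\left(B + \left(-4 + B^{2}\right)\right) B}{4} = -2 + \frac{\left(-4 + B + B^{2}\right) B}{4} = -2 + \frac{B \left(-4 + B + B^{2}\right)}{4}$)
$24921 + b{\left(C{\left(U{\left(-1 \right)} \right)} \right)} = 24921 + \left(-2 - - \frac{10}{3} + \frac{\left(- \frac{10}{3}\right)^{2}}{4} + \frac{\left(- \frac{10}{3}\right)^{3}}{4}\right) = 24921 + \left(-2 + \frac{10}{3} + \frac{1}{4} \cdot \frac{100}{9} + \frac{1}{4} \left(- \frac{1000}{27}\right)\right) = 24921 + \left(-2 + \frac{10}{3} + \frac{25}{9} - \frac{250}{27}\right) = 24921 - \frac{139}{27} = \frac{672728}{27}$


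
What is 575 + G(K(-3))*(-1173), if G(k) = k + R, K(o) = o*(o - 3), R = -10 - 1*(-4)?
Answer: -13501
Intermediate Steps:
R = -6 (R = -10 + 4 = -6)
K(o) = o*(-3 + o)
G(k) = -6 + k (G(k) = k - 6 = -6 + k)
575 + G(K(-3))*(-1173) = 575 + (-6 - 3*(-3 - 3))*(-1173) = 575 + (-6 - 3*(-6))*(-1173) = 575 + (-6 + 18)*(-1173) = 575 + 12*(-1173) = 575 - 14076 = -13501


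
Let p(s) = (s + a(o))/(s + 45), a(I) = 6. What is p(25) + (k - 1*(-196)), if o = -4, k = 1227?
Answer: 99641/70 ≈ 1423.4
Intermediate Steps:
p(s) = (6 + s)/(45 + s) (p(s) = (s + 6)/(s + 45) = (6 + s)/(45 + s))
p(25) + (k - 1*(-196)) = (6 + 25)/(45 + 25) + (1227 - 1*(-196)) = 31/70 + (1227 + 196) = (1/70)*31 + 1423 = 31/70 + 1423 = 99641/70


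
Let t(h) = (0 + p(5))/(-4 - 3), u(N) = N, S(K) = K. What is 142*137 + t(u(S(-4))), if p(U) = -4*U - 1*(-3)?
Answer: 136195/7 ≈ 19456.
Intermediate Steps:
p(U) = 3 - 4*U (p(U) = -4*U + 3 = 3 - 4*U)
t(h) = 17/7 (t(h) = (0 + (3 - 4*5))/(-4 - 3) = (0 + (3 - 20))/(-7) = (0 - 17)*(-1/7) = -17*(-1/7) = 17/7)
142*137 + t(u(S(-4))) = 142*137 + 17/7 = 19454 + 17/7 = 136195/7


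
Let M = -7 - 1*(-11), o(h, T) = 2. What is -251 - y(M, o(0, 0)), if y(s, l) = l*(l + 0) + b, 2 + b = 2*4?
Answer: -261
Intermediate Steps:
M = 4 (M = -7 + 11 = 4)
b = 6 (b = -2 + 2*4 = -2 + 8 = 6)
y(s, l) = 6 + l² (y(s, l) = l*(l + 0) + 6 = l*l + 6 = l² + 6 = 6 + l²)
-251 - y(M, o(0, 0)) = -251 - (6 + 2²) = -251 - (6 + 4) = -251 - 1*10 = -251 - 10 = -261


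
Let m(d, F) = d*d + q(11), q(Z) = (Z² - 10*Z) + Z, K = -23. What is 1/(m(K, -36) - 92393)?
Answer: -1/91842 ≈ -1.0888e-5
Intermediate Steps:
q(Z) = Z² - 9*Z
m(d, F) = 22 + d² (m(d, F) = d*d + 11*(-9 + 11) = d² + 11*2 = d² + 22 = 22 + d²)
1/(m(K, -36) - 92393) = 1/((22 + (-23)²) - 92393) = 1/((22 + 529) - 92393) = 1/(551 - 92393) = 1/(-91842) = -1/91842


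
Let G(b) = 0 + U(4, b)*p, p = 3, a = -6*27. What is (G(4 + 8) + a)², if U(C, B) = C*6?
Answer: 8100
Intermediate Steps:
a = -162
U(C, B) = 6*C
G(b) = 72 (G(b) = 0 + (6*4)*3 = 0 + 24*3 = 0 + 72 = 72)
(G(4 + 8) + a)² = (72 - 162)² = (-90)² = 8100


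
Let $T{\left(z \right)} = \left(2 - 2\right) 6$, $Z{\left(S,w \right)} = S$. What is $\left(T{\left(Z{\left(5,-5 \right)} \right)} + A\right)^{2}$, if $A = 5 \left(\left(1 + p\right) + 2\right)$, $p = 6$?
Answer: $2025$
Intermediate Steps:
$T{\left(z \right)} = 0$ ($T{\left(z \right)} = 0 \cdot 6 = 0$)
$A = 45$ ($A = 5 \left(\left(1 + 6\right) + 2\right) = 5 \left(7 + 2\right) = 5 \cdot 9 = 45$)
$\left(T{\left(Z{\left(5,-5 \right)} \right)} + A\right)^{2} = \left(0 + 45\right)^{2} = 45^{2} = 2025$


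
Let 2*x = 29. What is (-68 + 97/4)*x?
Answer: -5075/8 ≈ -634.38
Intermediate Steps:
x = 29/2 (x = (½)*29 = 29/2 ≈ 14.500)
(-68 + 97/4)*x = (-68 + 97/4)*(29/2) = -175/4*29/2 = -5075/8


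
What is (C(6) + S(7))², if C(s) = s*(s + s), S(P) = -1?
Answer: 5041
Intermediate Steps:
C(s) = 2*s² (C(s) = s*(2*s) = 2*s²)
(C(6) + S(7))² = (2*6² - 1)² = (2*36 - 1)² = (72 - 1)² = 71² = 5041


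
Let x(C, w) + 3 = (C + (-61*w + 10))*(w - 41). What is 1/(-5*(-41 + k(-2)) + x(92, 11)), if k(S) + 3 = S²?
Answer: 1/17267 ≈ 5.7914e-5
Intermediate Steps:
k(S) = -3 + S²
x(C, w) = -3 + (-41 + w)*(10 + C - 61*w) (x(C, w) = -3 + (C + (-61*w + 10))*(w - 41) = -3 + (C + (10 - 61*w))*(-41 + w) = -3 + (10 + C - 61*w)*(-41 + w) = -3 + (-41 + w)*(10 + C - 61*w))
1/(-5*(-41 + k(-2)) + x(92, 11)) = 1/(-5*(-41 + (-3 + (-2)²)) + (-413 - 61*11² - 41*92 + 2511*11 + 92*11)) = 1/(-5*(-41 + (-3 + 4)) + (-413 - 61*121 - 3772 + 27621 + 1012)) = 1/(-5*(-41 + 1) + (-413 - 7381 - 3772 + 27621 + 1012)) = 1/(-5*(-40) + 17067) = 1/(200 + 17067) = 1/17267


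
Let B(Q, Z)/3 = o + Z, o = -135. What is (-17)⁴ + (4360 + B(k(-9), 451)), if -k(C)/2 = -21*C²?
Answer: 88829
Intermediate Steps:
k(C) = 42*C² (k(C) = -(-42)*C² = 42*C²)
B(Q, Z) = -405 + 3*Z (B(Q, Z) = 3*(-135 + Z) = -405 + 3*Z)
(-17)⁴ + (4360 + B(k(-9), 451)) = (-17)⁴ + (4360 + (-405 + 3*451)) = 83521 + (4360 + (-405 + 1353)) = 83521 + (4360 + 948) = 83521 + 5308 = 88829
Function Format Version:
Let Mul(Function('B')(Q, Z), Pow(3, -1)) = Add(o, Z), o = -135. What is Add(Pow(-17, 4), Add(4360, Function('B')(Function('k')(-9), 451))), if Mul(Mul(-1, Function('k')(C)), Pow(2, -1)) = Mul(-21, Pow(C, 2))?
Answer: 88829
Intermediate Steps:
Function('k')(C) = Mul(42, Pow(C, 2)) (Function('k')(C) = Mul(-2, Mul(-21, Pow(C, 2))) = Mul(42, Pow(C, 2)))
Function('B')(Q, Z) = Add(-405, Mul(3, Z)) (Function('B')(Q, Z) = Mul(3, Add(-135, Z)) = Add(-405, Mul(3, Z)))
Add(Pow(-17, 4), Add(4360, Function('B')(Function('k')(-9), 451))) = Add(Pow(-17, 4), Add(4360, Add(-405, Mul(3, 451)))) = Add(83521, Add(4360, Add(-405, 1353))) = Add(83521, Add(4360, 948)) = Add(83521, 5308) = 88829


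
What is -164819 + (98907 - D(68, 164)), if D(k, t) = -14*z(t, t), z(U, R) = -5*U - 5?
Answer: -77462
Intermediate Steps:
z(U, R) = -5 - 5*U
D(k, t) = 70 + 70*t (D(k, t) = -14*(-5 - 5*t) = 70 + 70*t)
-164819 + (98907 - D(68, 164)) = -164819 + (98907 - (70 + 70*164)) = -164819 + (98907 - (70 + 11480)) = -164819 + (98907 - 1*11550) = -164819 + (98907 - 11550) = -164819 + 87357 = -77462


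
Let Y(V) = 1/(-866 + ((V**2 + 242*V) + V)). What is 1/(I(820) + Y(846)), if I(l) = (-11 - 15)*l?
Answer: -920428/19623524959 ≈ -4.6904e-5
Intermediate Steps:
Y(V) = 1/(-866 + V**2 + 243*V) (Y(V) = 1/(-866 + (V**2 + 243*V)) = 1/(-866 + V**2 + 243*V))
I(l) = -26*l
1/(I(820) + Y(846)) = 1/(-26*820 + 1/(-866 + 846**2 + 243*846)) = 1/(-21320 + 1/(-866 + 715716 + 205578)) = 1/(-21320 + 1/920428) = 1/(-19623524959/920428) = -920428/19623524959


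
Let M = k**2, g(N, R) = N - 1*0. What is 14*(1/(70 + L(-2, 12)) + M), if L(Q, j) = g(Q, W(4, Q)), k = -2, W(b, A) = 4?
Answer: 1911/34 ≈ 56.206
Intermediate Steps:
g(N, R) = N (g(N, R) = N + 0 = N)
M = 4 (M = (-2)**2 = 4)
L(Q, j) = Q
14*(1/(70 + L(-2, 12)) + M) = 14*(1/(70 - 2) + 4) = 14*(1/68 + 4) = 14*(273/68) = 1911/34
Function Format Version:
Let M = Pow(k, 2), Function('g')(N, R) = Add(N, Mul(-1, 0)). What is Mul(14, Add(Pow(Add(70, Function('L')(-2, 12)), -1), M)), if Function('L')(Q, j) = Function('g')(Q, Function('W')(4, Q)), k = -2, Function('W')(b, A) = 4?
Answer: Rational(1911, 34) ≈ 56.206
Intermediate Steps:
Function('g')(N, R) = N (Function('g')(N, R) = Add(N, 0) = N)
M = 4 (M = Pow(-2, 2) = 4)
Function('L')(Q, j) = Q
Mul(14, Add(Pow(Add(70, Function('L')(-2, 12)), -1), M)) = Mul(14, Add(Pow(Add(70, -2), -1), 4)) = Mul(14, Add(Pow(68, -1), 4)) = Mul(14, Add(Rational(1, 68), 4)) = Mul(14, Rational(273, 68)) = Rational(1911, 34)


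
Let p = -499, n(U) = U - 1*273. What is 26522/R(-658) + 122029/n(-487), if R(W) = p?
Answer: -81049191/379240 ≈ -213.71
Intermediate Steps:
n(U) = -273 + U (n(U) = U - 273 = -273 + U)
R(W) = -499
26522/R(-658) + 122029/n(-487) = 26522/(-499) + 122029/(-273 - 487) = 26522*(-1/499) + 122029/(-760) = -26522/499 + 122029*(-1/760) = -26522/499 - 122029/760 = -81049191/379240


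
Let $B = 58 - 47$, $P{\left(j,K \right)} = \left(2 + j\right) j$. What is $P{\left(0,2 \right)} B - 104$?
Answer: $-104$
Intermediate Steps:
$P{\left(j,K \right)} = j \left(2 + j\right)$
$B = 11$
$P{\left(0,2 \right)} B - 104 = 0 \left(2 + 0\right) 11 - 104 = 0 \cdot 2 \cdot 11 - 104 = 0 \cdot 11 - 104 = 0 - 104 = -104$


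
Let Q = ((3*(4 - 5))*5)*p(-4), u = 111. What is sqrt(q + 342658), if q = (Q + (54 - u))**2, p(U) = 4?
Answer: sqrt(356347) ≈ 596.95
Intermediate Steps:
Q = -60 (Q = ((3*(4 - 5))*5)*4 = ((3*(-1))*5)*4 = -3*5*4 = -15*4 = -60)
q = 13689 (q = (-60 + (54 - 1*111))**2 = (-60 + (54 - 111))**2 = (-60 - 57)**2 = (-117)**2 = 13689)
sqrt(q + 342658) = sqrt(13689 + 342658) = sqrt(356347)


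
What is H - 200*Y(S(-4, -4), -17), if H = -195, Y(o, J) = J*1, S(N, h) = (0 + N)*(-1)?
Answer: 3205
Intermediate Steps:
S(N, h) = -N (S(N, h) = N*(-1) = -N)
Y(o, J) = J
H - 200*Y(S(-4, -4), -17) = -195 - 200*(-17) = -195 + 3400 = 3205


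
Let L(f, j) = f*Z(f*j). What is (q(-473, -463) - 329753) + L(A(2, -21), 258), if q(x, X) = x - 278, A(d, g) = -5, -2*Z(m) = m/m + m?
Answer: -667453/2 ≈ -3.3373e+5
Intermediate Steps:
Z(m) = -½ - m/2 (Z(m) = -(m/m + m)/2 = -(1 + m)/2 = -½ - m/2)
L(f, j) = f*(-½ - f*j/2)
q(x, X) = -278 + x
(q(-473, -463) - 329753) + L(A(2, -21), 258) = ((-278 - 473) - 329753) - ½*(-5)*(1 - 5*258) = (-751 - 329753) - ½*(-5)*(1 - 1290) = -330504 - ½*(-5)*(-1289) = -330504 - 6445/2 = -667453/2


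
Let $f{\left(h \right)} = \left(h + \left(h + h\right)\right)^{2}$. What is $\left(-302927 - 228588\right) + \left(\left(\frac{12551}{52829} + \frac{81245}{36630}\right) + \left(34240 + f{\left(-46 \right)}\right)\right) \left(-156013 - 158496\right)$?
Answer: $- \frac{926626996705134851}{55289322} \approx -1.676 \cdot 10^{10}$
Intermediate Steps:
$f{\left(h \right)} = 9 h^{2}$ ($f{\left(h \right)} = \left(h + 2 h\right)^{2} = \left(3 h\right)^{2} = 9 h^{2}$)
$\left(-302927 - 228588\right) + \left(\left(\frac{12551}{52829} + \frac{81245}{36630}\right) + \left(34240 + f{\left(-46 \right)}\right)\right) \left(-156013 - 158496\right) = \left(-302927 - 228588\right) + \left(\left(\frac{12551}{52829} + \frac{81245}{36630}\right) + \left(34240 + 9 \left(-46\right)^{2}\right)\right) \left(-156013 - 158496\right) = -531515 + \left(\left(12551 \cdot \frac{1}{52829} + 81245 \cdot \frac{1}{36630}\right) + \left(34240 + 9 \cdot 2116\right)\right) \left(-314509\right) = -531515 + \left(\left(\frac{1793}{7547} + \frac{16249}{7326}\right) + \left(34240 + 19044\right)\right) \left(-314509\right) = -531515 + \left(\frac{135766721}{55289322} + 53284\right) \left(-314509\right) = -531515 + \frac{2946172000169}{55289322} \left(-314509\right) = -531515 - \frac{926597609601152021}{55289322} = - \frac{926626996705134851}{55289322}$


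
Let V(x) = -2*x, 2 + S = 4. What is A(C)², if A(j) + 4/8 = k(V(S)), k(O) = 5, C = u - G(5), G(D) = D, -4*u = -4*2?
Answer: 81/4 ≈ 20.250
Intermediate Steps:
S = 2 (S = -2 + 4 = 2)
u = 2 (u = -(-1)*2 = -¼*(-8) = 2)
C = -3 (C = 2 - 1*5 = 2 - 5 = -3)
A(j) = 9/2 (A(j) = -½ + 5 = 9/2)
A(C)² = (9/2)² = 81/4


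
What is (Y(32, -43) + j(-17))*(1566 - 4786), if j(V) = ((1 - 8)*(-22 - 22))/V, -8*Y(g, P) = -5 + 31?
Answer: 1169665/17 ≈ 68804.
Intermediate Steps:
Y(g, P) = -13/4 (Y(g, P) = -(-5 + 31)/8 = -⅛*26 = -13/4)
j(V) = 308/V (j(V) = (-7*(-44))/V = 308/V)
(Y(32, -43) + j(-17))*(1566 - 4786) = (-13/4 + 308/(-17))*(1566 - 4786) = (-13/4 + 308*(-1/17))*(-3220) = (-13/4 - 308/17)*(-3220) = -1453/68*(-3220) = 1169665/17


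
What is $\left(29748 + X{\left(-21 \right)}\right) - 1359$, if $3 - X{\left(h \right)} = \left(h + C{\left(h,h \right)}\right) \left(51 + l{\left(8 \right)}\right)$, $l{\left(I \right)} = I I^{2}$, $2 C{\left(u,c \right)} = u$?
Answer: $\frac{92253}{2} \approx 46127.0$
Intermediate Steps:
$C{\left(u,c \right)} = \frac{u}{2}$
$l{\left(I \right)} = I^{3}$
$X{\left(h \right)} = 3 - \frac{1689 h}{2}$ ($X{\left(h \right)} = 3 - \left(h + \frac{h}{2}\right) \left(51 + 8^{3}\right) = 3 - \frac{3 h}{2} \left(51 + 512\right) = 3 - \frac{3 h}{2} \cdot 563 = 3 - \frac{1689 h}{2}$)
$\left(29748 + X{\left(-21 \right)}\right) - 1359 = \left(29748 + \left(3 - - \frac{35469}{2}\right)\right) - 1359 = \left(29748 + \left(3 + \frac{35469}{2}\right)\right) - 1359 = \left(29748 + \frac{35475}{2}\right) - 1359 = \frac{94971}{2} - 1359 = \frac{92253}{2}$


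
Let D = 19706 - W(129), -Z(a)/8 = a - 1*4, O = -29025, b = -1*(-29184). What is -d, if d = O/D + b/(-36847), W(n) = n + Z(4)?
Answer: 1640819343/721353719 ≈ 2.2746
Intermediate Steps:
b = 29184
Z(a) = 32 - 8*a (Z(a) = -8*(a - 1*4) = -8*(a - 4) = -8*(-4 + a) = 32 - 8*a)
W(n) = n (W(n) = n + (32 - 8*4) = n + (32 - 32) = n + 0 = n)
D = 19577 (D = 19706 - 1*129 = 19706 - 129 = 19577)
d = -1640819343/721353719 (d = -29025/19577 + 29184/(-36847) = -29025*1/19577 + 29184*(-1/36847) = -29025/19577 - 29184/36847 = -1640819343/721353719 ≈ -2.2746)
-d = -1*(-1640819343/721353719) = 1640819343/721353719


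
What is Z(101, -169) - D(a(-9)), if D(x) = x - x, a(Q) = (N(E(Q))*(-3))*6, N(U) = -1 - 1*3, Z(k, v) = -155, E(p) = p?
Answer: -155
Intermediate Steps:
N(U) = -4 (N(U) = -1 - 3 = -4)
a(Q) = 72 (a(Q) = -4*(-3)*6 = 12*6 = 72)
D(x) = 0
Z(101, -169) - D(a(-9)) = -155 - 1*0 = -155 + 0 = -155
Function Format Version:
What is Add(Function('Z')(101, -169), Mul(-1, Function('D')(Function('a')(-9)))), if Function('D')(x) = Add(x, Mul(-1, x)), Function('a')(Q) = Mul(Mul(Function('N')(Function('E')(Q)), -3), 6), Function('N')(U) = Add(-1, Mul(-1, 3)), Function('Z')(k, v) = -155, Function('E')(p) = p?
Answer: -155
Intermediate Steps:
Function('N')(U) = -4 (Function('N')(U) = Add(-1, -3) = -4)
Function('a')(Q) = 72 (Function('a')(Q) = Mul(Mul(-4, -3), 6) = Mul(12, 6) = 72)
Function('D')(x) = 0
Add(Function('Z')(101, -169), Mul(-1, Function('D')(Function('a')(-9)))) = Add(-155, Mul(-1, 0)) = Add(-155, 0) = -155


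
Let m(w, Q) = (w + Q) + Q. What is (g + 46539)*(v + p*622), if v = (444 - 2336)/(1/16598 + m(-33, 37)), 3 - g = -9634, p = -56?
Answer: -1333350910999424/680519 ≈ -1.9593e+9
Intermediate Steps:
g = 9637 (g = 3 - 1*(-9634) = 3 + 9634 = 9637)
m(w, Q) = w + 2*Q (m(w, Q) = (Q + w) + Q = w + 2*Q)
v = -31403416/680519 (v = (444 - 2336)/(1/16598 + (-33 + 2*37)) = -1892/(1/16598 + (-33 + 74)) = -1892/(1/16598 + 41) = -1892/680519/16598 = -1892*16598/680519 = -31403416/680519 ≈ -46.146)
(g + 46539)*(v + p*622) = (9637 + 46539)*(-31403416/680519 - 56*622) = 56176*(-31403416/680519 - 34832) = 56176*(-23735241224/680519) = -1333350910999424/680519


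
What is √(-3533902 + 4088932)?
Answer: 3*√61670 ≈ 745.00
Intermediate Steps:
√(-3533902 + 4088932) = √555030 = 3*√61670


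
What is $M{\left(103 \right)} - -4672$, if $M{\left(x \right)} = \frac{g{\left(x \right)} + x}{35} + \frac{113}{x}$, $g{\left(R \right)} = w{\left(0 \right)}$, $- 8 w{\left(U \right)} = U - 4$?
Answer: $\frac{33714351}{7210} \approx 4676.1$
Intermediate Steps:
$w{\left(U \right)} = \frac{1}{2} - \frac{U}{8}$ ($w{\left(U \right)} = - \frac{U - 4}{8} = - \frac{-4 + U}{8} = \frac{1}{2} - \frac{U}{8}$)
$g{\left(R \right)} = \frac{1}{2}$ ($g{\left(R \right)} = \frac{1}{2} - 0 = \frac{1}{2} + 0 = \frac{1}{2}$)
$M{\left(x \right)} = \frac{1}{70} + \frac{113}{x} + \frac{x}{35}$ ($M{\left(x \right)} = \frac{\frac{1}{2} + x}{35} + \frac{113}{x} = \left(\frac{1}{2} + x\right) \frac{1}{35} + \frac{113}{x} = \left(\frac{1}{70} + \frac{x}{35}\right) + \frac{113}{x} = \frac{1}{70} + \frac{113}{x} + \frac{x}{35}$)
$M{\left(103 \right)} - -4672 = \left(\frac{1}{70} + \frac{113}{103} + \frac{1}{35} \cdot 103\right) - -4672 = \left(\frac{1}{70} + 113 \cdot \frac{1}{103} + \frac{103}{35}\right) + 4672 = \left(\frac{1}{70} + \frac{113}{103} + \frac{103}{35}\right) + 4672 = \frac{29231}{7210} + 4672 = \frac{33714351}{7210}$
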